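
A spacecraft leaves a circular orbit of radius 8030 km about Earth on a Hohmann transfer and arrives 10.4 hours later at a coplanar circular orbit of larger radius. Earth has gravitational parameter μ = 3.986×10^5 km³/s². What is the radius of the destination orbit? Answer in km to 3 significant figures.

Transfer time t = 10.4 hours = 37440 s, and t = π√(a_t³/μ).
So a_t = (μ t²/π²)^(1/3) = (3.986×10^5 × (37440)² / π²)^(1/3) = 38398 km.
Since a_t = (r₁ + r₂)/2, r₂ = 2a_t − r₁ = 2×38398 − 8030 = 68766 km.

r₂ = 68800 km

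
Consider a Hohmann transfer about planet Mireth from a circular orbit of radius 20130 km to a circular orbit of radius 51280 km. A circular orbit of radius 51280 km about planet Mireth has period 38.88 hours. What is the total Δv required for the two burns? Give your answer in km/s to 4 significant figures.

From Kepler's third law T² = 4π²r³/μ at r = 51280 km, T = 38.88 hours = 38.88 × 3600 s = 1.39968×10^5 s: μ = 4π²r³/T² = 2.71735×10^5 km³/s².
The Hohmann ellipse has a_t = (r₁ + r₂)/2 = 35705 km.
At r₁ the circular-orbit speed is v₁ = √(μ/r₁) = 3.67410 km/s.
On the transfer ellipse at r₁, v² = μ(2/r − 1/a) gives v_p = √[μ(2/r₁ − 1/a_t)] = 4.40312 km/s.
First burn Δv₁ = |v_p − v₁| = 0.72902 km/s.
At r₂, v₂ = √(μ/r₂) = 2.30197 km/s.
Transfer-orbit speed at r₂: v_a = √[μ(2/r₂ − 1/a_t)] = 1.72845 km/s.
Second burn Δv₂ = |v₂ − v_a| = 0.57352 km/s.
Total Δv = Δv₁ + Δv₂ = 1.303 km/s.

Δv = 1.303 km/s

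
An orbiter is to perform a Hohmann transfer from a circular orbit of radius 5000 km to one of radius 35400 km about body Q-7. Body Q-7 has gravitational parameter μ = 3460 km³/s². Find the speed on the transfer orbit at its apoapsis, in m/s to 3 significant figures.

Transfer-ellipse semi-major axis a_t = (r₁ + r₂)/2 = (5000 + 35400)/2 = 20200 km.
The apoapsis of the transfer ellipse is at r = 35400 km.
From the vis-viva equation, v = √[μ(2/r − 1/a_t)] = 0.1555 km/s.

v = 156 m/s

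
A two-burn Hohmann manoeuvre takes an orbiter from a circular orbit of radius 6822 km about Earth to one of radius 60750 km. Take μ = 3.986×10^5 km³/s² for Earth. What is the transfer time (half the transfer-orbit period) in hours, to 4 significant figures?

t = 8.584 hours

Transfer-ellipse semi-major axis a_t = (r₁ + r₂)/2 = (6822 + 60750)/2 = 33786 km.
Transfer time t = π√(a_t³/μ) = π√((33786)³ / 3.986×10^5) = 30902 s.
Converting: 30902 s ÷ 3600 s/hour = 8.584 hours.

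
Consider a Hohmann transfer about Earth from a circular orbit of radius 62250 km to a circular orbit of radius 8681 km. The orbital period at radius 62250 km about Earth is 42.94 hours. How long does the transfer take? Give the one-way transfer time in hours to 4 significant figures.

From Kepler's third law T² = 4π²r³/μ at r = 62250 km, T = 42.94 hours = 42.94 × 3600 s = 1.54584×10^5 s: μ = 4π²r³/T² = 3.98519×10^5 km³/s².
Semi-major axis of the transfer orbit: a_t = (62250 + 8681)/2 = 35465.5 km.
Half the transfer-orbit period gives t = π√(a_t³/μ) = 33240 s.
Converting: 33240 s ÷ 3600 s/hour = 9.233 hours.

t = 9.233 hours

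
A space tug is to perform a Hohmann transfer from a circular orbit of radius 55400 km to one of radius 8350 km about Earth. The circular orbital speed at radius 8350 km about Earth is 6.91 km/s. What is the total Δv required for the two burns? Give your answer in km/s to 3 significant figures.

From the circular-orbit relation v² = μ/r at r = 8350 km: μ = v²r = (6.91)² × 8350 = 3.98697×10^5 km³/s².
Transfer-ellipse semi-major axis a_t = (r₁ + r₂)/2 = (55400 + 8350)/2 = 31875 km.
Circular speed at r₁: v₁ = √(μ/r₁) = √(3.98697×10^5/55400) = 2.68266 km/s.
Transfer-orbit speed at r₁ (vis-viva equation): v_a = √[μ(2/r₁ − 1/a_t)] = 1.37304 km/s.
First burn Δv₁ = |v_a − v₁| = 1.3096 km/s.
Circular speed at r₂: v₂ = √(μ/r₂) = 6.9100 km/s.
Transfer-orbit speed at r₂: v_p = √[μ(2/r₂ − 1/a_t)] = 9.1098 km/s.
Second burn Δv₂ = |v₂ − v_p| = 2.1998 km/s.
Δv = Δv₁ + Δv₂ = 1.3096 + 2.1998 = 3.509 km/s.

Δv = 3.51 km/s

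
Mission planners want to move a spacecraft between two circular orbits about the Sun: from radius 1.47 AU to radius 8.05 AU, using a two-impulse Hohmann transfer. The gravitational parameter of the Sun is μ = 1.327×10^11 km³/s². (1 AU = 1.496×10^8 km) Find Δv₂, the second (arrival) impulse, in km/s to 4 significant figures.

In km: r₁ = 1.47 × 1.496×10^8 = 2.19912×10^8 km; r₂ = 8.05 × 1.496×10^8 = 1.20428×10^9 km.
The Hohmann ellipse has a_t = (r₁ + r₂)/2 = 7.12096×10^8 km.
On the circular orbit at r = 1.20428×10^9 km, v_c = √(μ/r) = 10.4972 km/s.
Transfer-orbit speed at the same r (vis-viva, a = a_t): v_t = √[μ(2/r − 1/a_t)] = 5.83347 km/s.
Δv₂ = |v_t − v_c| = |5.83347 − 10.4972| = 4.664 km/s.

Δv₂ = 4.664 km/s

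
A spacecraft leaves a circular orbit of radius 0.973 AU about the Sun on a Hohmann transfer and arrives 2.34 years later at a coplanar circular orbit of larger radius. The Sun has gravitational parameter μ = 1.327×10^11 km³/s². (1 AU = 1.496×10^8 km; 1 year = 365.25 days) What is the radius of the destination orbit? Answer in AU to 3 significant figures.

In km: r₁ = 0.973 × 1.496×10^8 = 1.455608×10^8 km.
Transfer time t = 2.34 years × 365.25 × 86400 s = 7.3844784×10^7 s, and t = π√(a_t³/μ).
So a_t = (μ t²/π²)^(1/3) = (1.327×10^11 × (7.3844784×10^7)² / π²)^(1/3) = 4.1854×10^8 km.
Since a_t = (r₁ + r₂)/2, r₂ = 2a_t − r₁ = 2×4.1854×10^8 − 1.455608×10^8 = 6.915192×10^8 km.
In AU: r₂ = 6.915192×10^8 / 1.496×10^8 = 4.62 AU.

r₂ = 4.62 AU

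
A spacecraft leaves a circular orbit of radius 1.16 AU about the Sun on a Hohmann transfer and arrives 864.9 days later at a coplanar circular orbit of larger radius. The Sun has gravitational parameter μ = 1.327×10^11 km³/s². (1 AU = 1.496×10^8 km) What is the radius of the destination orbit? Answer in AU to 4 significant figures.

r₂ = 4.480 AU

In km: r₁ = 1.16 × 1.496×10^8 = 1.73536×10^8 km.
Transfer time t = 864.9 days = 7.472736×10^7 s, and t = π√(a_t³/μ).
So a_t = (μ t²/π²)^(1/3) = (1.327×10^11 × (7.472736×10^7)² / π²)^(1/3) = 4.2187×10^8 km.
Since a_t = (r₁ + r₂)/2, r₂ = 2a_t − r₁ = 2×4.2187×10^8 − 1.73536×10^8 = 6.70204×10^8 km.
In AU: r₂ = 6.70204×10^8 / 1.496×10^8 = 4.480 AU.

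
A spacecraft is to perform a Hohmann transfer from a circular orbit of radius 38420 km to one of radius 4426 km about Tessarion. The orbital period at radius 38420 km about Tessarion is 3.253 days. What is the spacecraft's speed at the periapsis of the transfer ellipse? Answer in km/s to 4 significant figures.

v = 3.389 km/s

From Kepler's third law T² = 4π²r³/μ at r = 38420 km, T = 3.253 days = 3.253 × 86400 s = 2.810592×10^5 s: μ = 4π²r³/T² = 28342.4 km³/s².
Transfer-ellipse semi-major axis a_t = (r₁ + r₂)/2 = (38420 + 4426)/2 = 21423 km.
At periapsis, r = 4426 km.
From the vis-viva equation, v = √[μ(2/r − 1/a_t)] = 3.389 km/s.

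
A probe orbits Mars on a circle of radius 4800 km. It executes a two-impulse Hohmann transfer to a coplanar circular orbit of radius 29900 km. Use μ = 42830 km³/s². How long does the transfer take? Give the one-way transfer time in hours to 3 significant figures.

Semi-major axis of the transfer orbit: a_t = (4800 + 29900)/2 = 17350 km.
By Kepler's third law the transfer-orbit period is T = 2π√(a_t³/μ), so t = T/2 = 34690 s.
Converting: 34690 s ÷ 3600 s/hour = 9.64 hours.

t = 9.64 hours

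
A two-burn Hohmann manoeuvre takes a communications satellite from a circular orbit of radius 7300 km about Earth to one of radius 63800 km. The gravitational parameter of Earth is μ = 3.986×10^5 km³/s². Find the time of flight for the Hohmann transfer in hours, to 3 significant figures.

Semi-major axis of the transfer orbit: a_t = (7300 + 63800)/2 = 35550 km.
Transfer time t = π√(a_t³/μ) = π√((35550)³ / 3.986×10^5) = 33350 s.
Converting: 33350 s ÷ 3600 s/hour = 9.26 hours.

t = 9.26 hours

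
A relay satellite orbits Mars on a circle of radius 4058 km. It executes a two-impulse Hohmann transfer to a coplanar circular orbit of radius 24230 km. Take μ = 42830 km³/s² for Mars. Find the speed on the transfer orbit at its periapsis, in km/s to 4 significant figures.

The Hohmann ellipse has a_t = (r₁ + r₂)/2 = 14144 km.
The periapsis of the transfer ellipse is at r = 4058 km.
Vis-viva: v = √[μ(2/r − 1/a_t)] = √[42830 × (2/4058 − 1/14144)] = 4.252 km/s.

v = 4.252 km/s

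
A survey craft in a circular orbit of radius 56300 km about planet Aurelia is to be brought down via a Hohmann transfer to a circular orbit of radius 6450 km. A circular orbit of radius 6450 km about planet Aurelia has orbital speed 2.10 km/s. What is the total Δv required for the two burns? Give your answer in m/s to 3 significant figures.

Δv = 1100 m/s

From the circular-orbit relation v² = μ/r at r = 6450 km: μ = v²r = (2.10)² × 6450 = 28444.5 km³/s².
Semi-major axis of the transfer orbit: a_t = (56300 + 6450)/2 = 31375 km.
At r₁ the circular-orbit speed is v₁ = √(μ/r₁) = 0.7108 km/s.
On the transfer ellipse at r₁, vis-viva equation gives v_a = √[μ(2/r₁ − 1/a_t)] = 0.3223 km/s.
First burn Δv₁ = |v_a − v₁| = 0.3885 km/s.
At r₂, v₂ = √(μ/r₂) = 2.1000 km/s.
Transfer-orbit speed at r₂: v_p = √[μ(2/r₂ − 1/a_t)] = 2.8131 km/s.
Second burn Δv₂ = |v₂ − v_p| = 0.7131 km/s.
Total Δv = Δv₁ + Δv₂ = 1.102 km/s.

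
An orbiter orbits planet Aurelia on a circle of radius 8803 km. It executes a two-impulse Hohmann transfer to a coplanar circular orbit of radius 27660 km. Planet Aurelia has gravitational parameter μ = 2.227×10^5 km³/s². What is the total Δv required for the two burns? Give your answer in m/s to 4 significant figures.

Δv = 2031 m/s

Transfer-ellipse semi-major axis a_t = (r₁ + r₂)/2 = (8803 + 27660)/2 = 18231.5 km.
At r₁ the circular-orbit speed is v₁ = √(μ/r₁) = 5.02973 km/s.
On the transfer ellipse at r₁, v² = μ(2/r − 1/a) gives v_p = √[μ(2/r₁ − 1/a_t)] = 6.19526 km/s.
First burn Δv₁ = |v_p − v₁| = 1.1655 km/s.
Circular speed at r₂: v₂ = √(μ/r₂) = 2.8375 km/s.
Transfer-orbit speed at r₂: v_a = √[μ(2/r₂ − 1/a_t)] = 1.9717 km/s.
Second burn Δv₂ = |v₂ − v_a| = 0.86580 km/s.
Δv = Δv₁ + Δv₂ = 1.1655 + 0.86580 = 2.031 km/s.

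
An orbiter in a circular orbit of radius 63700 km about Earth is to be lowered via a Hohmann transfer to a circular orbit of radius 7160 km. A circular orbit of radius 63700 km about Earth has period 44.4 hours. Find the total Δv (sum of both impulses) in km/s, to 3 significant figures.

Δv = 3.92 km/s

From Kepler's third law T² = 4π²r³/μ at r = 63700 km, T = 44.4 hours = 44.4 × 3600 s = 1.5984×10^5 s: μ = 4π²r³/T² = 3.99399×10^5 km³/s².
Transfer-ellipse semi-major axis a_t = (r₁ + r₂)/2 = (63700 + 7160)/2 = 35430 km.
Circular speed at r₁: v₁ = √(μ/r₁) = √(3.99399×10^5/63700) = 2.504 km/s.
Transfer-orbit speed at r₁ (vis-viva): v_a = √[μ(2/r₁ − 1/a_t)] = 1.126 km/s.
First burn Δv₁ = |v_a − v₁| = 1.378 km/s.
Circular speed at r₂: v₂ = √(μ/r₂) = 7.4687 km/s.
Transfer-orbit speed at r₂: v_p = √[μ(2/r₂ − 1/a_t)] = 10.015 km/s.
Second burn Δv₂ = |v₂ − v_p| = 2.546 km/s.
Total Δv = Δv₁ + Δv₂ = 3.924 km/s.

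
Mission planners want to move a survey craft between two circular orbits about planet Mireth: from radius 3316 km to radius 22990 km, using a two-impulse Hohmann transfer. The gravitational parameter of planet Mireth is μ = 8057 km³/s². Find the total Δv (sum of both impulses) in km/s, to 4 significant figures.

Transfer-ellipse semi-major axis a_t = (r₁ + r₂)/2 = (3316 + 22990)/2 = 13153 km.
At r₁ the circular-orbit speed is v₁ = √(μ/r₁) = 1.559 km/s.
On the transfer ellipse at r₁, vis-viva equation gives v_p = √[μ(2/r₁ − 1/a_t)] = 2.061 km/s.
First burn Δv₁ = |v_p − v₁| = 0.5020 km/s.
Circular speed at r₂: v₂ = √(μ/r₂) = 0.5920 km/s.
Transfer-orbit speed at r₂: v_a = √[μ(2/r₂ − 1/a_t)] = 0.2972 km/s.
Second burn Δv₂ = |v₂ − v_a| = 0.2948 km/s.
Δv = Δv₁ + Δv₂ = 0.5020 + 0.2948 = 0.7968 km/s.

Δv = 0.7968 km/s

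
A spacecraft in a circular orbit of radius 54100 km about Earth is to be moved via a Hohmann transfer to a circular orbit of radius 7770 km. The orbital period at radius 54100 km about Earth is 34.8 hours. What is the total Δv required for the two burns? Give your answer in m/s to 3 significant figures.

Δv = 3660 m/s

From Kepler's third law T² = 4π²r³/μ at r = 54100 km, T = 34.8 hours = 34.8 × 3600 s = 1.2528×10^5 s: μ = 4π²r³/T² = 3.98280×10^5 km³/s².
Semi-major axis of the transfer orbit: a_t = (54100 + 7770)/2 = 30935 km.
Circular speed at r₁: v₁ = √(μ/r₁) = √(3.98280×10^5/54100) = 2.7133 km/s.
On the transfer ellipse at r₁, vis-viva equation gives v_a = √[μ(2/r₁ − 1/a_t)] = 1.3598 km/s.
First burn Δv₁ = |v_a − v₁| = 1.3535 km/s.
At r₂, v₂ = √(μ/r₂) = 7.1595 km/s.
Transfer-orbit speed at r₂: v_p = √[μ(2/r₂ − 1/a_t)] = 9.4680 km/s.
Second burn Δv₂ = |v₂ − v_p| = 2.3085 km/s.
Total Δv = Δv₁ + Δv₂ = 3.662 km/s.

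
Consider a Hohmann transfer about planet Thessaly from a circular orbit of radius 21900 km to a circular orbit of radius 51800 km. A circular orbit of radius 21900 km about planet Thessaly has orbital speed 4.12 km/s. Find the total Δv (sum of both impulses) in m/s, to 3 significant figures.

From the circular-orbit relation v² = μ/r at r = 21900 km: μ = v²r = (4.12)² × 21900 = 3.71739×10^5 km³/s².
Semi-major axis of the transfer orbit: a_t = (21900 + 51800)/2 = 36850 km.
Circular speed at r₁: v₁ = √(μ/r₁) = √(3.71739×10^5/21900) = 4.12000 km/s.
On the transfer ellipse at r₁, vis-viva gives v_p = √[μ(2/r₁ − 1/a_t)] = 4.88476 km/s.
First burn Δv₁ = |v_p − v₁| = 0.76476 km/s.
At r₂, v₂ = √(μ/r₂) = 2.67889 km/s.
Transfer-orbit speed at r₂: v_a = √[μ(2/r₂ − 1/a_t)] = 2.06518 km/s.
Second burn Δv₂ = |v₂ − v_a| = 0.61371 km/s.
Total Δv = Δv₁ + Δv₂ = 1.378 km/s.

Δv = 1380 m/s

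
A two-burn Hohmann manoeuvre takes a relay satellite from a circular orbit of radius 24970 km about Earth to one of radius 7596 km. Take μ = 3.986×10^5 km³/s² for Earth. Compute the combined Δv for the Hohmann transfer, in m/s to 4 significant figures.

Semi-major axis of the transfer orbit: a_t = (24970 + 7596)/2 = 16283 km.
At r₁ the circular-orbit speed is v₁ = √(μ/r₁) = 3.9954 km/s.
On the transfer ellipse at r₁, vis-viva gives v_a = √[μ(2/r₁ − 1/a_t)] = 2.7289 km/s.
First burn Δv₁ = |v_a − v₁| = 1.2665 km/s.
Circular speed at r₂: v₂ = √(μ/r₂) = 7.24396 km/s.
Transfer-orbit speed at r₂: v_p = √[μ(2/r₂ − 1/a_t)] = 8.97053 km/s.
Second burn Δv₂ = |v₂ − v_p| = 1.7266 km/s.
Δv = Δv₁ + Δv₂ = 1.2665 + 1.7266 = 2.993 km/s.

Δv = 2993 m/s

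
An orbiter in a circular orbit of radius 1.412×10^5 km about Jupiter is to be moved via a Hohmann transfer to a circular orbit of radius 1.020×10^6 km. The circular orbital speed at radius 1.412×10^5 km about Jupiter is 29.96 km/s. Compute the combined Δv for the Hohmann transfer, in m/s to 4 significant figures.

Δv = 15400 m/s

From the circular-orbit relation v² = μ/r at r = 1.412×10^5 km: μ = v²r = (29.96)² × 1.412×10^5 = 1.26741×10^8 km³/s².
Transfer-ellipse semi-major axis a_t = (r₁ + r₂)/2 = (1.412×10^5 + 1.020×10^6)/2 = 5.806×10^5 km.
At r₁ the circular-orbit speed is v₁ = √(μ/r₁) = 29.96 km/s.
Transfer-orbit speed at r₁ (vis-viva): v_p = √[μ(2/r₁ − 1/a_t)] = 39.71 km/s.
First burn Δv₁ = |v_p − v₁| = 9.750 km/s.
At r₂, v₂ = √(μ/r₂) = 11.147 km/s.
Transfer-orbit speed at r₂: v_a = √[μ(2/r₂ − 1/a_t)] = 5.4972 km/s.
Second burn Δv₂ = |v₂ − v_a| = 5.650 km/s.
Δv = Δv₁ + Δv₂ = 9.750 + 5.650 = 15.40 km/s.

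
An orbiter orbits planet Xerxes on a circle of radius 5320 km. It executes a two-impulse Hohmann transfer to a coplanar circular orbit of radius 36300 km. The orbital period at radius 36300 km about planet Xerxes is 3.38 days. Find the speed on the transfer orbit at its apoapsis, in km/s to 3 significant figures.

v = 0.395 km/s

From Kepler's third law T² = 4π²r³/μ at r = 36300 km, T = 3.38 days = 3.38 × 86400 s = 2.92032×10^5 s: μ = 4π²r³/T² = 22142.1 km³/s².
The Hohmann ellipse has a_t = (r₁ + r₂)/2 = 20810 km.
At apoapsis, r = 36300 km.
From the vis-viva equation, v = √[μ(2/r − 1/a_t)] = 0.3949 km/s.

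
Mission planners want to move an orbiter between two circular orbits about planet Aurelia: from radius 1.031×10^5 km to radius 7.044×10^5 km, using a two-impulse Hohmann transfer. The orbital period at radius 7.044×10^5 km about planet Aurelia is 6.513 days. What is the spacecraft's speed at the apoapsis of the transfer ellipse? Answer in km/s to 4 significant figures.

From Kepler's third law T² = 4π²r³/μ at r = 7.044×10^5 km, T = 6.513 days = 6.513 × 86400 s = 5.627232×10^5 s: μ = 4π²r³/T² = 4.35741×10^7 km³/s².
Semi-major axis of the transfer orbit: a_t = (1.031×10^5 + 7.044×10^5)/2 = 4.0375×10^5 km.
The apoapsis of the transfer ellipse is at r = 7.044×10^5 km.
From the vis-viva equation, v = √[μ(2/r − 1/a_t)] = 3.974 km/s.

v = 3.974 km/s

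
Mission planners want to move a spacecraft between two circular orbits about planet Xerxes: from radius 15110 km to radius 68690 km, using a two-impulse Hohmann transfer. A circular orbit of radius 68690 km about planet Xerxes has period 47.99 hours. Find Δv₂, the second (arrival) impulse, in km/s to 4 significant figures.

Δv₂ = 0.9980 km/s

From Kepler's third law T² = 4π²r³/μ at r = 68690 km, T = 47.99 hours = 47.99 × 3600 s = 1.72764×10^5 s: μ = 4π²r³/T² = 4.28681×10^5 km³/s².
The Hohmann ellipse has a_t = (r₁ + r₂)/2 = 41900 km.
Circular speed at r = 68690 km: v_c = √(μ/r) = 2.498 km/s.
Vis-viva on the transfer ellipse at r = 68690 km gives v_t = √[μ(2/r − 1/a_t)] = 1.500 km/s.
Δv₂ = |v_t − v_c| = |1.500 − 2.498| = 0.9980 km/s.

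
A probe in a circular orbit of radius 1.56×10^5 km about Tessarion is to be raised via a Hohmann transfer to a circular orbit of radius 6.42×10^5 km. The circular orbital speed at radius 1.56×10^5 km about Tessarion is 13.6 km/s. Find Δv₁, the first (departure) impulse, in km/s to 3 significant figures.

Δv₁ = 3.65 km/s

From the circular-orbit relation v² = μ/r at r = 1.56×10^5 km: μ = v²r = (13.6)² × 1.56×10^5 = 2.88538×10^7 km³/s².
The Hohmann ellipse has a_t = (r₁ + r₂)/2 = 3.990×10^5 km.
Circular speed at r = 1.560×10^5 km: v_c = √(μ/r) = 13.600 km/s.
Vis-viva on the transfer ellipse at r = 1.560×10^5 km gives v_t = √[μ(2/r − 1/a_t)] = 17.251 km/s.
Δv₁ = |v_t − v_c| = |17.251 − 13.600| = 3.651 km/s.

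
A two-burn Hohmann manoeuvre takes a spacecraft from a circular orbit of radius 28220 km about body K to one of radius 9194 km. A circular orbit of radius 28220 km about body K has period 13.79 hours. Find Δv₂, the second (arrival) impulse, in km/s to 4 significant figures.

From Kepler's third law T² = 4π²r³/μ at r = 28220 km, T = 13.79 hours = 13.79 × 3600 s = 49644 s: μ = 4π²r³/T² = 3.59996×10^5 km³/s².
Transfer-ellipse semi-major axis a_t = (r₁ + r₂)/2 = (28220 + 9194)/2 = 18707 km.
On the circular orbit at r = 9194 km, v_c = √(μ/r) = 6.2574 km/s.
Transfer-orbit speed at the same r (vis-viva, a = a_t): v_t = √[μ(2/r − 1/a_t)] = 7.6855 km/s.
Δv₂ = |v_t − v_c| = |7.6855 − 6.2574| = 1.428 km/s.

Δv₂ = 1.428 km/s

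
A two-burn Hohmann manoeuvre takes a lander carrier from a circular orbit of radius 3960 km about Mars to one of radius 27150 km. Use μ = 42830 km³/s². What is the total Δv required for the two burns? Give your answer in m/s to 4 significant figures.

Δv = 1678 m/s

The Hohmann ellipse has a_t = (r₁ + r₂)/2 = 15555 km.
Circular speed at r₁: v₁ = √(μ/r₁) = √(42830/3960) = 3.289 km/s.
Transfer-orbit speed at r₁ (vis-viva equation): v_p = √[μ(2/r₁ − 1/a_t)] = 4.345 km/s.
First burn Δv₁ = |v_p − v₁| = 1.056 km/s.
Circular speed at r₂: v₂ = √(μ/r₂) = 1.256 km/s.
Transfer-orbit speed at r₂: v_a = √[μ(2/r₂ − 1/a_t)] = 0.6337 km/s.
Second burn Δv₂ = |v₂ − v_a| = 0.6223 km/s.
Total Δv = Δv₁ + Δv₂ = 1.678 km/s.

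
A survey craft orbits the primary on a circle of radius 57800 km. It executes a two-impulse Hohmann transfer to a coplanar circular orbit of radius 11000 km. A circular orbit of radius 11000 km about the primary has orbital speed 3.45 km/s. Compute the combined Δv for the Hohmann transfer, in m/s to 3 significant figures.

From the circular-orbit relation v² = μ/r at r = 11000 km: μ = v²r = (3.45)² × 11000 = 1.30928×10^5 km³/s².
The Hohmann ellipse has a_t = (r₁ + r₂)/2 = 34400 km.
At r₁ the circular-orbit speed is v₁ = √(μ/r₁) = 1.5051 km/s.
Transfer-orbit speed at r₁ (vis-viva): v_a = √[μ(2/r₁ − 1/a_t)] = 0.85108 km/s.
First burn Δv₁ = |v_a − v₁| = 0.6540 km/s.
At r₂, v₂ = √(μ/r₂) = 3.450 km/s.
Transfer-orbit speed at r₂: v_p = √[μ(2/r₂ − 1/a_t)] = 4.472 km/s.
Second burn Δv₂ = |v₂ − v_p| = 1.022 km/s.
Δv = Δv₁ + Δv₂ = 0.6540 + 1.022 = 1.676 km/s.

Δv = 1680 m/s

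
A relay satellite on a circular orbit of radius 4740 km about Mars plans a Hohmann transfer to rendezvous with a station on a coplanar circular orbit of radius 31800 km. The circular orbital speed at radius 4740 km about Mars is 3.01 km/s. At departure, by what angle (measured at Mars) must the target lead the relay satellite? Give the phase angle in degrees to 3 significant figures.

φ = 102°

From the circular-orbit relation v² = μ/r at r = 4740 km: μ = v²r = (3.01)² × 4740 = 42944.9 km³/s².
The Hohmann ellipse has a_t = (r₁ + r₂)/2 = 18270 km.
The half-period of the transfer ellipse is t = π√(a_t³/μ) = 37440 s.
The target's mean motion on its circular orbit is ω₂ = √(μ/r₂³) = 3.654×10^-5 rad/s.
Angle swept by the target during transfer: ω₂·t = 1.3681 rad = 78.39°.
Arrival is 180° from departure on the ellipse, so φ = 180° − 78.39° = 102°.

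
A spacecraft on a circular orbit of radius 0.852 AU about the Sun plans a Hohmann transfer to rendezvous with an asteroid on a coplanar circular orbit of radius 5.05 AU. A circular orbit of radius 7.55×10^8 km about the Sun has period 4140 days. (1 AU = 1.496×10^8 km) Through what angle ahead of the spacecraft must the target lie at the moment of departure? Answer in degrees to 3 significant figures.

φ = 99.6°

From Kepler's third law T² = 4π²r³/μ at r = 7.55×10^8 km, T = 4140 days = 4140 × 86400 s = 3.57696×10^8 s: μ = 4π²r³/T² = 1.32792×10^11 km³/s².
In km: r₁ = 0.852 × 1.496×10^8 = 1.274592×10^8 km; r₂ = 5.05 × 1.496×10^8 = 7.5548×10^8 km.
The Hohmann ellipse has a_t = (r₁ + r₂)/2 = 4.414696×10^8 km.
Transfer time t = π√(a_t³/μ) = 7.9968×10^7 s.
Target angular speed ω₂ = √(μ/r₂³) = 1.7549×10^-8 rad/s.
Angle swept by the target during transfer: ω₂·t = 1.4034 rad = 80.41°.
The spacecraft traverses 180° on the transfer ellipse, so the target must lead by 180° − 80.41° = 99.6°.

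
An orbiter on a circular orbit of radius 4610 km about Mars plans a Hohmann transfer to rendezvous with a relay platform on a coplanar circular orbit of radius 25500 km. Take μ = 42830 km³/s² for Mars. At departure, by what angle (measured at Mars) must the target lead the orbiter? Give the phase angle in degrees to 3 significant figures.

φ = 98.3°

Transfer-ellipse semi-major axis a_t = (r₁ + r₂)/2 = (4610 + 25500)/2 = 15055 km.
Transfer time t = π√(a_t³/μ) = 28041.22 s.
Target angular speed ω₂ = √(μ/r₂³) = 5.082341×10^-5 rad/s.
Angle swept by the target during transfer: ω₂·t = 1.4252 rad = 81.66°.
The orbiter traverses 180° on the transfer ellipse, so the target must lead by 180° − 81.66° = 98.3°.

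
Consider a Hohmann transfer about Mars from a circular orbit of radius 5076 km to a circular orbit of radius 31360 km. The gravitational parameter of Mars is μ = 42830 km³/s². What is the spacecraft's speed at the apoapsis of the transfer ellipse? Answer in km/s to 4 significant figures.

The Hohmann ellipse has a_t = (r₁ + r₂)/2 = 18218 km.
The apoapsis of the transfer ellipse is at r = 31360 km.
Applying v² = μ(2/r − 1/a_t): v = 0.6169 km/s.

v = 0.6169 km/s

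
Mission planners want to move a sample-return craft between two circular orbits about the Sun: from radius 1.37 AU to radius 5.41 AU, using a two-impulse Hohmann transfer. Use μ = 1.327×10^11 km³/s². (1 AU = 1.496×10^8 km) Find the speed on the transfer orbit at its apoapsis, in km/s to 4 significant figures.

v = 8.140 km/s

In km: r₁ = 1.37 × 1.496×10^8 = 2.04952×10^8 km; r₂ = 5.41 × 1.496×10^8 = 8.09336×10^8 km.
Transfer-ellipse semi-major axis a_t = (r₁ + r₂)/2 = (2.04952×10^8 + 8.09336×10^8)/2 = 5.07144×10^8 km.
The apoapsis of the transfer ellipse is at r = 8.09336×10^8 km.
From the vis-viva equation, v = √[μ(2/r − 1/a_t)] = 8.140 km/s.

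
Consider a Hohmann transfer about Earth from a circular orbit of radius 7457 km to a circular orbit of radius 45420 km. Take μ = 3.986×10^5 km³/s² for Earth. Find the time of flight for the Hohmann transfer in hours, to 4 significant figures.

The Hohmann ellipse has a_t = (r₁ + r₂)/2 = 26438.5 km.
Half the transfer-orbit period gives t = π√(a_t³/μ) = 21390 s.
Converting: 21390 s ÷ 3600 s/hour = 5.942 hours.

t = 5.942 hours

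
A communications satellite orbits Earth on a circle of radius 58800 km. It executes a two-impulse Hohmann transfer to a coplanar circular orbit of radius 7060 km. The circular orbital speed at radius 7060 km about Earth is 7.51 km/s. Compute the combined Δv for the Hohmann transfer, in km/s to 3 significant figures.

From the circular-orbit relation v² = μ/r at r = 7060 km: μ = v²r = (7.51)² × 7060 = 3.98185×10^5 km³/s².
Transfer-ellipse semi-major axis a_t = (r₁ + r₂)/2 = (58800 + 7060)/2 = 32930 km.
Circular speed at r₁: v₁ = √(μ/r₁) = √(3.98185×10^5/58800) = 2.6023 km/s.
On the transfer ellipse at r₁, vis-viva equation gives v_a = √[μ(2/r₁ − 1/a_t)] = 1.2049 km/s.
First burn Δv₁ = |v_a − v₁| = 1.3974 km/s.
At r₂, v₂ = √(μ/r₂) = 7.51000 km/s.
Transfer-orbit speed at r₂: v_p = √[μ(2/r₂ − 1/a_t)] = 10.0354 km/s.
Second burn Δv₂ = |v₂ − v_p| = 2.5254 km/s.
Total Δv = Δv₁ + Δv₂ = 3.923 km/s.

Δv = 3.92 km/s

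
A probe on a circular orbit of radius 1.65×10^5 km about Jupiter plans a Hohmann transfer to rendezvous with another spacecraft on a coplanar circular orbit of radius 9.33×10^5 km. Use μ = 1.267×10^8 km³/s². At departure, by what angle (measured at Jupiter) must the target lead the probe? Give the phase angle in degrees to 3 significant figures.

Transfer-ellipse semi-major axis a_t = (r₁ + r₂)/2 = (1.650×10^5 + 9.330×10^5)/2 = 5.490×10^5 km.
Transfer time t = π√(a_t³/μ) = 1.13532×10^5 s.
Target angular speed ω₂ = √(μ/r₂³) = 1.24901×10^-5 rad/s.
Angle swept by the target during transfer: ω₂·t = 1.41803 rad = 81.247°.
Arrival is 180° from departure on the ellipse, so φ = 180° − 81.247° = 98.8°.

φ = 98.8°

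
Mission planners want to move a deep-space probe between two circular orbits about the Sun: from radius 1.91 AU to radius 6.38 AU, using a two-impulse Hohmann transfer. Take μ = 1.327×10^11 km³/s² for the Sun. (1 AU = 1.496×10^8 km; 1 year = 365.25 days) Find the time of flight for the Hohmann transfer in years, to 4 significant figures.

t = 4.220 years

In km: r₁ = 1.91 × 1.496×10^8 = 2.85736×10^8 km; r₂ = 6.38 × 1.496×10^8 = 9.54448×10^8 km.
Transfer-ellipse semi-major axis a_t = (r₁ + r₂)/2 = (2.85736×10^8 + 9.54448×10^8)/2 = 6.20092×10^8 km.
Half the transfer-orbit period gives t = π√(a_t³/μ) = 1.3317×10^8 s.
Converting: 1.3317×10^8 s ÷ 3.15576×10^7 s/year (365.25 × 86400) = 4.220 years.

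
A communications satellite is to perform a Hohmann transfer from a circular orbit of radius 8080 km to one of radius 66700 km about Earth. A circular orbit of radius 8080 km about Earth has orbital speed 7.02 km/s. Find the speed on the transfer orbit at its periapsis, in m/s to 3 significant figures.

v = 9380 m/s

From the circular-orbit relation v² = μ/r at r = 8080 km: μ = v²r = (7.02)² × 8080 = 3.98186×10^5 km³/s².
Semi-major axis of the transfer orbit: a_t = (8080 + 66700)/2 = 37390 km.
At periapsis, r = 8080 km.
From the vis-viva equation, v = √[μ(2/r − 1/a_t)] = 9.376 km/s.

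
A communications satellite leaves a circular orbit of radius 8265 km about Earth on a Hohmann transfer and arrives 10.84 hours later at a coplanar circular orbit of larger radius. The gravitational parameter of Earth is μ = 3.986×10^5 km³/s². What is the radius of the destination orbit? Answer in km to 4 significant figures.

r₂ = 70680 km

Transfer time t = 10.84 hours = 39024 s, and t = π√(a_t³/μ).
So a_t = (μ t²/π²)^(1/3) = (3.986×10^5 × (39024)² / π²)^(1/3) = 39473 km.
Since a_t = (r₁ + r₂)/2, r₂ = 2a_t − r₁ = 2×39473 − 8265 = 70681 km.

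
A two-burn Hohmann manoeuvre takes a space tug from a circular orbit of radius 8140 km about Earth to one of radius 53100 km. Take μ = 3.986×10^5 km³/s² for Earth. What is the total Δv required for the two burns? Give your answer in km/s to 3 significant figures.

Transfer-ellipse semi-major axis a_t = (r₁ + r₂)/2 = (8140 + 53100)/2 = 30620 km.
At r₁ the circular-orbit speed is v₁ = √(μ/r₁) = 6.9977 km/s.
Transfer-orbit speed at r₁ (v² = μ(2/r − 1/a)): v_p = √[μ(2/r₁ − 1/a_t)] = 9.2151 km/s.
First burn Δv₁ = |v_p − v₁| = 2.2174 km/s.
Circular speed at r₂: v₂ = √(μ/r₂) = 2.7398 km/s.
Transfer-orbit speed at r₂: v_a = √[μ(2/r₂ − 1/a_t)] = 1.4126 km/s.
Second burn Δv₂ = |v₂ − v_a| = 1.3272 km/s.
Δv = Δv₁ + Δv₂ = 2.2174 + 1.3272 = 3.545 km/s.

Δv = 3.54 km/s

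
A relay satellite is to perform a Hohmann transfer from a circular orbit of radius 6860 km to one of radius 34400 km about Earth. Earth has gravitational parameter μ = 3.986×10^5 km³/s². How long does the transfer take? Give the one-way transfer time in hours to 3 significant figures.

t = 4.10 hours

Semi-major axis of the transfer orbit: a_t = (6860 + 34400)/2 = 20630 km.
Transfer time t = π√(a_t³/μ) = π√((20630)³ / 3.986×10^5) = 14745 s.
Converting: 14745 s ÷ 3600 s/hour = 4.10 hours.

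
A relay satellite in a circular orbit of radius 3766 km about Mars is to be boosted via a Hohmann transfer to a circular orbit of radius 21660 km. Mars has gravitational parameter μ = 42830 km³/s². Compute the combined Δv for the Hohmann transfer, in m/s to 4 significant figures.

The Hohmann ellipse has a_t = (r₁ + r₂)/2 = 12713 km.
At r₁ the circular-orbit speed is v₁ = √(μ/r₁) = 3.3724 km/s.
On the transfer ellipse at r₁, vis-viva equation gives v_p = √[μ(2/r₁ − 1/a_t)] = 4.4019 km/s.
First burn Δv₁ = |v_p − v₁| = 1.0295 km/s.
At r₂, v₂ = √(μ/r₂) = 1.40619 km/s.
Transfer-orbit speed at r₂: v_a = √[μ(2/r₂ − 1/a_t)] = 0.765352 km/s.
Second burn Δv₂ = |v₂ − v_a| = 0.64084 km/s.
Δv = Δv₁ + Δv₂ = 1.0295 + 0.64084 = 1.670 km/s.

Δv = 1670 m/s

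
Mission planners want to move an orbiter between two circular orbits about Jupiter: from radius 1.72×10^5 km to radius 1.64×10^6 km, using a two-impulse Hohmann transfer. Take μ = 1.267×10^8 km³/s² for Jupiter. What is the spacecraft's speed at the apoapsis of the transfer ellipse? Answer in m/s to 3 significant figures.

v = 3830 m/s

Transfer-ellipse semi-major axis a_t = (r₁ + r₂)/2 = (1.720×10^5 + 1.640×10^6)/2 = 9.060×10^5 km.
The apoapsis of the transfer ellipse is at r = 1.640×10^6 km.
Applying v² = μ(2/r − 1/a_t): v = 3.830 km/s.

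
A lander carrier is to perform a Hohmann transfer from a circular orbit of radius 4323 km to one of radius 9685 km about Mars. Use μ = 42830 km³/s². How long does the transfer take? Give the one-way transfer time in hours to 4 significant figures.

The Hohmann ellipse has a_t = (r₁ + r₂)/2 = 7004 km.
Transfer time t = π√(a_t³/μ) = π√((7004)³ / 42830) = 8898 s.
Converting: 8898 s ÷ 3600 s/hour = 2.472 hours.

t = 2.472 hours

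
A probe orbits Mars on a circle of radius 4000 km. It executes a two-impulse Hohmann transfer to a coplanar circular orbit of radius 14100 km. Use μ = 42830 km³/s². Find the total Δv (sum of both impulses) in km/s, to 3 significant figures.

Δv = 1.40 km/s

The Hohmann ellipse has a_t = (r₁ + r₂)/2 = 9050 km.
Circular speed at r₁: v₁ = √(μ/r₁) = √(42830/4000) = 3.2722 km/s.
On the transfer ellipse at r₁, v² = μ(2/r − 1/a) gives v_p = √[μ(2/r₁ − 1/a_t)] = 4.0844 km/s.
First burn Δv₁ = |v_p − v₁| = 0.8122 km/s.
Circular speed at r₂: v₂ = √(μ/r₂) = 1.7429 km/s.
Transfer-orbit speed at r₂: v_a = √[μ(2/r₂ − 1/a_t)] = 1.1587 km/s.
Second burn Δv₂ = |v₂ − v_a| = 0.5842 km/s.
Δv = Δv₁ + Δv₂ = 0.8122 + 0.5842 = 1.396 km/s.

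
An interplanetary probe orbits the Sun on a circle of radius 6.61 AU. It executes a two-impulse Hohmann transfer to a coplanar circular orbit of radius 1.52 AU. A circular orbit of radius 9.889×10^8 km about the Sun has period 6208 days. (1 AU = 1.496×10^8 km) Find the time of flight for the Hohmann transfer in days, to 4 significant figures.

From Kepler's third law T² = 4π²r³/μ at r = 9.889×10^8 km, T = 6208 days = 6208 × 86400 s = 5.363712×10^8 s: μ = 4π²r³/T² = 1.32705×10^11 km³/s².
In km: r₁ = 6.61 × 1.496×10^8 = 9.88856×10^8 km; r₂ = 1.52 × 1.496×10^8 = 2.27392×10^8 km.
Semi-major axis of the transfer orbit: a_t = (9.88856×10^8 + 2.27392×10^8)/2 = 6.08124×10^8 km.
Transfer time t = π√(a_t³/μ) = π√((6.08124×10^8)³ / 1.32705×10^11) = 1.293×10^8 s.
Converting: 1.293×10^8 s ÷ 86400 s/day = 1497 days.

t = 1497 days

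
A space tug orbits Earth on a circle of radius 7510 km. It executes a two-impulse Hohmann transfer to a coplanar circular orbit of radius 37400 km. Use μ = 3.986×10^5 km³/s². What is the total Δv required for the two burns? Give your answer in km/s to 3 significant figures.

Transfer-ellipse semi-major axis a_t = (r₁ + r₂)/2 = (7510 + 37400)/2 = 22455 km.
At r₁ the circular-orbit speed is v₁ = √(μ/r₁) = 7.285321 km/s.
Transfer-orbit speed at r₁ (v² = μ(2/r − 1/a)): v_p = √[μ(2/r₁ − 1/a_t)] = 9.402167 km/s.
First burn Δv₁ = |v_p − v₁| = 2.1168 km/s.
Circular speed at r₂: v₂ = √(μ/r₂) = 3.2646 km/s.
Transfer-orbit speed at r₂: v_a = √[μ(2/r₂ − 1/a_t)] = 1.8880 km/s.
Second burn Δv₂ = |v₂ − v_a| = 1.3766 km/s.
Δv = Δv₁ + Δv₂ = 2.1168 + 1.3766 = 3.493 km/s.

Δv = 3.49 km/s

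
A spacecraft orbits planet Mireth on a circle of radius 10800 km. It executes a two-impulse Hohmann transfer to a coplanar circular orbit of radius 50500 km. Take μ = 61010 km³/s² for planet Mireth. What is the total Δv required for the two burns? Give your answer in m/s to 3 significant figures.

Δv = 1120 m/s

Transfer-ellipse semi-major axis a_t = (r₁ + r₂)/2 = (10800 + 50500)/2 = 30650 km.
Circular speed at r₁: v₁ = √(μ/r₁) = √(61010/10800) = 2.37678 km/s.
On the transfer ellipse at r₁, vis-viva gives v_p = √[μ(2/r₁ − 1/a_t)] = 3.05084 km/s.
First burn Δv₁ = |v_p − v₁| = 0.6741 km/s.
Circular speed at r₂: v₂ = √(μ/r₂) = 1.09914 km/s.
Transfer-orbit speed at r₂: v_a = √[μ(2/r₂ − 1/a_t)] = 0.652456 km/s.
Second burn Δv₂ = |v₂ − v_a| = 0.4467 km/s.
Δv = Δv₁ + Δv₂ = 0.6741 + 0.4467 = 1.121 km/s.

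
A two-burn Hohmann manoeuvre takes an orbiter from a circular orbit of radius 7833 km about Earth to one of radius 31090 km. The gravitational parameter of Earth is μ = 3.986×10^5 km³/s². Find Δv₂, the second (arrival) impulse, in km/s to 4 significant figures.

Δv₂ = 1.309 km/s

Semi-major axis of the transfer orbit: a_t = (7833 + 31090)/2 = 19461.5 km.
Circular speed at r = 31090 km: v_c = √(μ/r) = 3.581 km/s.
Transfer-orbit speed at the same r (vis-viva, a = a_t): v_t = √[μ(2/r − 1/a_t)] = 2.272 km/s.
Δv₂ = |v_t − v_c| = |2.272 − 3.581| = 1.309 km/s.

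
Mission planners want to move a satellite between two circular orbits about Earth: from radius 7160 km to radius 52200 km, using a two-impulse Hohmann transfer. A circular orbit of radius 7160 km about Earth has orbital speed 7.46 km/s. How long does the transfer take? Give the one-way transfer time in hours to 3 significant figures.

t = 7.07 hours

From the circular-orbit relation v² = μ/r at r = 7160 km: μ = v²r = (7.46)² × 7160 = 3.98465×10^5 km³/s².
Semi-major axis of the transfer orbit: a_t = (7160 + 52200)/2 = 29680 km.
Half the transfer-orbit period gives t = π√(a_t³/μ) = 25450 s.
Converting: 25450 s ÷ 3600 s/hour = 7.07 hours.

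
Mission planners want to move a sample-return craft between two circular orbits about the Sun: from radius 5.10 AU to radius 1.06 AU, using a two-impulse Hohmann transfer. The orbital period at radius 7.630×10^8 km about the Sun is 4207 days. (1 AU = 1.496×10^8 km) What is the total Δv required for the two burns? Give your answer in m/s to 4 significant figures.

Δv = 13750 m/s

From Kepler's third law T² = 4π²r³/μ at r = 7.630×10^8 km, T = 4207 days = 4207 × 86400 s = 3.634848×10^8 s: μ = 4π²r³/T² = 1.32727×10^11 km³/s².
In km: r₁ = 5.10 × 1.496×10^8 = 7.6296×10^8 km; r₂ = 1.06 × 1.496×10^8 = 1.58576×10^8 km.
Semi-major axis of the transfer orbit: a_t = (7.6296×10^8 + 1.58576×10^8)/2 = 4.60768×10^8 km.
At r₁ the circular-orbit speed is v₁ = √(μ/r₁) = 13.19 km/s.
Transfer-orbit speed at r₁ (vis-viva): v_a = √[μ(2/r₁ − 1/a_t)] = 7.738 km/s.
First burn Δv₁ = |v_a − v₁| = 5.452 km/s.
At r₂, v₂ = √(μ/r₂) = 28.931 km/s.
Transfer-orbit speed at r₂: v_p = √[μ(2/r₂ − 1/a_t)] = 37.228 km/s.
Second burn Δv₂ = |v₂ − v_p| = 8.297 km/s.
Δv = Δv₁ + Δv₂ = 5.452 + 8.297 = 13.75 km/s.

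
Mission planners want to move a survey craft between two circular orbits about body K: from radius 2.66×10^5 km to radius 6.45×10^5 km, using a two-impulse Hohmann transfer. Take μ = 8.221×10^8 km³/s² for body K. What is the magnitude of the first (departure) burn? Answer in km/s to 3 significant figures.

Semi-major axis of the transfer orbit: a_t = (2.660×10^5 + 6.450×10^5)/2 = 4.555×10^5 km.
Circular speed at r = 2.660×10^5 km: v_c = √(μ/r) = 55.59 km/s.
Vis-viva on the transfer ellipse at r = 2.660×10^5 km gives v_t = √[μ(2/r − 1/a_t)] = 66.15 km/s.
Δv₁ = |v_t − v_c| = |66.15 − 55.59| = 10.56 km/s.

Δv₁ = 10.6 km/s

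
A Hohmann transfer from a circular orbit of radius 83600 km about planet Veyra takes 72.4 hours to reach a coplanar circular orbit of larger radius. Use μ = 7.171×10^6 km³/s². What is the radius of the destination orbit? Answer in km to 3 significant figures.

r₂ = 6.50×10^5 km

Transfer time t = 72.4 hours = 2.6064×10^5 s, and t = π√(a_t³/μ).
So a_t = (μ t²/π²)^(1/3) = (7.171×10^6 × (2.6064×10^5)² / π²)^(1/3) = 3.6682×10^5 km.
Since a_t = (r₁ + r₂)/2, r₂ = 2a_t − r₁ = 2×3.6682×10^5 − 83600 = 6.5004×10^5 km.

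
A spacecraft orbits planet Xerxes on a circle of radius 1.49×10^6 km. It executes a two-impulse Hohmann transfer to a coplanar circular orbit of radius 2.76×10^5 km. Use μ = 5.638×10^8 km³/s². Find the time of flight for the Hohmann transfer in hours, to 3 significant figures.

Transfer-ellipse semi-major axis a_t = (r₁ + r₂)/2 = (1.490×10^6 + 2.760×10^5)/2 = 8.830×10^5 km.
Transfer time t = π√(a_t³/μ) = π√((8.830×10^5)³ / 5.638×10^8) = 1.098×10^5 s.
Converting: 1.098×10^5 s ÷ 3600 s/hour = 30.5 hours.

t = 30.5 hours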